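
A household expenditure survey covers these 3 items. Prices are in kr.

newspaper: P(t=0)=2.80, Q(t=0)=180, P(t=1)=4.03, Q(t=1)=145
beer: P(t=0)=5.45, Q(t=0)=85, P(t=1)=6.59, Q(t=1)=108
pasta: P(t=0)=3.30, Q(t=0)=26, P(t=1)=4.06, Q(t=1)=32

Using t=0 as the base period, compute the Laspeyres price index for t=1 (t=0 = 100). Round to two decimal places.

132.10

Laspeyres price index uses base-period quantities as weights.
ΣP(t=1)·Q(t=0) = 4.03×180 + 6.59×85 + 4.06×26 = 725.4 + 560.15 + 105.56 = 1391.11
ΣP(t=0)·Q(t=0) = 2.80×180 + 5.45×85 + 3.30×26 = 504 + 463.25 + 85.8 = 1053.05
Index = 1391.11 / 1053.05 × 100 = 132.1029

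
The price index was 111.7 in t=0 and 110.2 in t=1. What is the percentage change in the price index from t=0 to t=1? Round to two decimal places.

Change = (110.2 − 111.7) / 111.7 × 100
       = -1.5 / 111.7 × 100 = -1.3429%

-1.34%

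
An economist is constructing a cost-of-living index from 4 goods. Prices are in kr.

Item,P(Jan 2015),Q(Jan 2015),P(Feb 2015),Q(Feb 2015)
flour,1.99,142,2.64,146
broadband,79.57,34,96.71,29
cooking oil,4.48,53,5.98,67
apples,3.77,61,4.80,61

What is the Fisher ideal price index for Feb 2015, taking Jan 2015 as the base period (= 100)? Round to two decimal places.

Laspeyres component (base-period weights):
ΣP(Feb 2015)Q(Jan 2015) = 2.64×142 + 96.71×34 + 5.98×53 + 4.80×61 = 374.88 + 3288.14 + 316.94 + 292.8 = 4272.76
ΣP(Jan 2015)Q(Jan 2015) = 1.99×142 + 79.57×34 + 4.48×53 + 3.77×61 = 282.58 + 2705.38 + 237.44 + 229.97 = 3455.37
L = 4272.76 / 3455.37 × 100 = 123.6556
Paasche component (current-period weights):
ΣP(Feb 2015)Q(Feb 2015) = 2.64×146 + 96.71×29 + 5.98×67 + 4.80×61 = 385.44 + 2804.59 + 400.66 + 292.8 = 3883.49
ΣP(Jan 2015)Q(Feb 2015) = 1.99×146 + 79.57×29 + 4.48×67 + 3.77×61 = 290.54 + 2307.53 + 300.16 + 229.97 = 3128.2
P = 3883.49 / 3128.2 × 100 = 124.1446
Fisher = √(L × P) = √(123.6556 × 124.1446) = 123.8999

123.90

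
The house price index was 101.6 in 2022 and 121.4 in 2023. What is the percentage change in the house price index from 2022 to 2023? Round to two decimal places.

19.49%

Change = (121.4 − 101.6) / 101.6 × 100
       = 19.8 / 101.6 × 100 = 19.4882%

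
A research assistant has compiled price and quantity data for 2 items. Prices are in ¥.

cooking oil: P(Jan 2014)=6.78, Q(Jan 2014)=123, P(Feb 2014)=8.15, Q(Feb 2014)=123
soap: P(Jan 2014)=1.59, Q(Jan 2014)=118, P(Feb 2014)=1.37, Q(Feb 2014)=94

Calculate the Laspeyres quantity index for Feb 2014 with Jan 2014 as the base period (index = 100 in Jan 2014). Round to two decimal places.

Laspeyres quantity index uses base-period prices as weights.
ΣP(Jan 2014)·Q(Feb 2014) = 6.78×123 + 1.59×94 = 833.94 + 149.46 = 983.4
ΣP(Jan 2014)·Q(Jan 2014) = 6.78×123 + 1.59×118 = 833.94 + 187.62 = 1021.56
Index = 983.4 / 1021.56 × 100 = 96.2645

96.26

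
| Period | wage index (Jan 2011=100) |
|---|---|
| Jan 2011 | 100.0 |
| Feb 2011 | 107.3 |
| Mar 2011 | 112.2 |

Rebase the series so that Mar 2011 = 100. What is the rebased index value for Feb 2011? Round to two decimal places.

95.63

Rebased(Feb 2011) = 107.3 / 112.2 × 100 = 95.6328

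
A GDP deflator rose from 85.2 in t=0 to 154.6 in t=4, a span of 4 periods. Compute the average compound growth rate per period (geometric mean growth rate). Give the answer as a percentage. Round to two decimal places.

Growth factor = (154.6/85.2)^(1/4) = (1.814554)^(1/4) = 1.160626
Growth rate = 1.160626 − 1 = 0.160626 = 16.0626%

16.06%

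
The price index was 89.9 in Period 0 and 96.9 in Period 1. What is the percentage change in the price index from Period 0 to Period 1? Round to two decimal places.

Change = (96.9 − 89.9) / 89.9 × 100
       = 7.0 / 89.9 × 100 = 7.7864%

7.79%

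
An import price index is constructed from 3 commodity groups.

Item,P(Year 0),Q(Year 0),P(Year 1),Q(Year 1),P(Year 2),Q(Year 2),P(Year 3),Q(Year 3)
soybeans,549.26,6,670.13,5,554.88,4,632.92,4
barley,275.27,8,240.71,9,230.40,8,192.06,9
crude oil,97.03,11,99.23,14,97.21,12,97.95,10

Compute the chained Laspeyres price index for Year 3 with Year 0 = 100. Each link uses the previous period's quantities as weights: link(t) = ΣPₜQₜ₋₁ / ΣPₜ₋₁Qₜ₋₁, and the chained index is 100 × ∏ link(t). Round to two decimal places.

96.64

Link Year 0→Year 1:
ΣP(Year 1)Q(Year 0) = 670.13×6 + 240.71×8 + 99.23×11 = 4020.78 + 1925.68 + 1091.53 = 7037.99
ΣP(Year 0)Q(Year 0) = 549.26×6 + 275.27×8 + 97.03×11 = 3295.56 + 2202.16 + 1067.33 = 6565.05
link = 7037.99/6565.05 = 1.072039
Link Year 1→Year 2:
ΣP(Year 2)Q(Year 1) = 554.88×5 + 230.40×9 + 97.21×14 = 2774.4 + 2073.6 + 1360.94 = 6208.94
ΣP(Year 1)Q(Year 1) = 670.13×5 + 240.71×9 + 99.23×14 = 3350.65 + 2166.39 + 1389.22 = 6906.26
link = 6208.94/6906.26 = 0.899031
Link Year 2→Year 3:
ΣP(Year 3)Q(Year 2) = 632.92×4 + 192.06×8 + 97.95×12 = 2531.68 + 1536.48 + 1175.4 = 5243.56
ΣP(Year 2)Q(Year 2) = 554.88×4 + 230.40×8 + 97.21×12 = 2219.52 + 1843.2 + 1166.52 = 5229.24
link = 5243.56/5229.24 = 1.002738
Chained index = 100 × 1.072039 × 0.899031 × 1.002738 = 96.6435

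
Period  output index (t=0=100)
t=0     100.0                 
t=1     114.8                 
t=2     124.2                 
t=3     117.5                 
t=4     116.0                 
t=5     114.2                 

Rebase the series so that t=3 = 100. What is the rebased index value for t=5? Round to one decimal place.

Rebased(t=5) = 114.2 / 117.5 × 100 = 97.1915

97.2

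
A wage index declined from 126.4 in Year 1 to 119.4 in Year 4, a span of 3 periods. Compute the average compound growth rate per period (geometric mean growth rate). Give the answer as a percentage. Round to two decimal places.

Growth factor = (119.4/126.4)^(1/3) = (0.944620)^(1/3) = 0.981188
Growth rate = 0.981188 − 1 = -0.018812 = -1.8812%

-1.88%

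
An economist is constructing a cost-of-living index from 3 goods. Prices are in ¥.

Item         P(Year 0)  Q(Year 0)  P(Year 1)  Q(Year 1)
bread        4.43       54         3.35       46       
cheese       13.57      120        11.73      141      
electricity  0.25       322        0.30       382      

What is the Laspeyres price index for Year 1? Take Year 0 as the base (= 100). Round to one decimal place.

86.5

Laspeyres price index uses base-period quantities as weights.
ΣP(Year 1)·Q(Year 0) = 3.35×54 + 11.73×120 + 0.30×322 = 180.9 + 1407.6 + 96.6 = 1685.1
ΣP(Year 0)·Q(Year 0) = 4.43×54 + 13.57×120 + 0.25×322 = 239.22 + 1628.4 + 80.5 = 1948.12
Index = 1685.1 / 1948.12 × 100 = 86.4988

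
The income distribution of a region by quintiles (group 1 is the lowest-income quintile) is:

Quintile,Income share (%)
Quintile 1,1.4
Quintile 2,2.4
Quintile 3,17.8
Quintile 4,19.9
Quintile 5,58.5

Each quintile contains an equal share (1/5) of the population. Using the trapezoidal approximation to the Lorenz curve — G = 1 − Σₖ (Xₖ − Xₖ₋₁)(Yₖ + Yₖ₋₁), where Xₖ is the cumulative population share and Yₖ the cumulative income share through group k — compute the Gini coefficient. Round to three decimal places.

0.527

Cumulative income shares Yₖ: 0.0140, 0.0380, 0.2160, 0.4150, 1.0000
Σ (Xₖ−Xₖ₋₁)(Yₖ+Yₖ₋₁) = (1/5)(0.0140+0.0000) + (1/5)(0.0380+0.0140) + (1/5)(0.2160+0.0380) + (1/5)(0.4150+0.2160) + (1/5)(1.0000+0.4150)
  = 0.0028 + 0.0104 + 0.0508 + 0.1262 + 0.2830 = 0.4732
G = 1 − 0.4732 = 0.5268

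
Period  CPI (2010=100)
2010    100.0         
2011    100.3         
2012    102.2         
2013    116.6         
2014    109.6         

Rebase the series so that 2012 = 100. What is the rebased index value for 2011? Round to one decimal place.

Rebased(2011) = 100.3 / 102.2 × 100 = 98.1409

98.1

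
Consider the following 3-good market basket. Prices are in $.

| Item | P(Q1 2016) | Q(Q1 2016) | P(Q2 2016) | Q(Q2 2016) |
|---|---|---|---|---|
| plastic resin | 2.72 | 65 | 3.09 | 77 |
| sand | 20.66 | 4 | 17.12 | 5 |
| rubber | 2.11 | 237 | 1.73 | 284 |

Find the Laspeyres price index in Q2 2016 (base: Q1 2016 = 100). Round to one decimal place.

Laspeyres price index uses base-period quantities as weights.
ΣP(Q2 2016)·Q(Q1 2016) = 3.09×65 + 17.12×4 + 1.73×237 = 200.85 + 68.48 + 410.01 = 679.34
ΣP(Q1 2016)·Q(Q1 2016) = 2.72×65 + 20.66×4 + 2.11×237 = 176.8 + 82.64 + 500.07 = 759.51
Index = 679.34 / 759.51 × 100 = 89.4445

89.4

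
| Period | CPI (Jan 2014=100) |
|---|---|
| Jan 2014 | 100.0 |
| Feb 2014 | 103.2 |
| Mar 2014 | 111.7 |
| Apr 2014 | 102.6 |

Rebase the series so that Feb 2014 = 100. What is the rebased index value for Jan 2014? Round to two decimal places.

96.90

Rebased(Jan 2014) = 100.0 / 103.2 × 100 = 96.8992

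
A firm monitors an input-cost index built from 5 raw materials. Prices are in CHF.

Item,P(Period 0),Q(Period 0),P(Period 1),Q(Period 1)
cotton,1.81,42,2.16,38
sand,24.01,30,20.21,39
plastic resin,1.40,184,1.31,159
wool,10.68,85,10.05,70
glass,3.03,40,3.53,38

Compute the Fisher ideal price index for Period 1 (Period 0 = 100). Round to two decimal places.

92.24

Laspeyres component (base-period weights):
ΣP(Period 1)Q(Period 0) = 2.16×42 + 20.21×30 + 1.31×184 + 10.05×85 + 3.53×40 = 90.72 + 606.3 + 241.04 + 854.25 + 141.2 = 1933.51
ΣP(Period 0)Q(Period 0) = 1.81×42 + 24.01×30 + 1.40×184 + 10.68×85 + 3.03×40 = 76.02 + 720.3 + 257.6 + 907.8 + 121.2 = 2082.92
L = 1933.51 / 2082.92 × 100 = 92.8269
Paasche component (current-period weights):
ΣP(Period 1)Q(Period 1) = 2.16×38 + 20.21×39 + 1.31×159 + 10.05×70 + 3.53×38 = 82.08 + 788.19 + 208.29 + 703.5 + 134.14 = 1916.2
ΣP(Period 0)Q(Period 1) = 1.81×38 + 24.01×39 + 1.40×159 + 10.68×70 + 3.03×38 = 68.78 + 936.39 + 222.6 + 747.6 + 115.14 = 2090.51
P = 1916.2 / 2090.51 × 100 = 91.6618
Fisher = √(L × P) = √(92.8269 × 91.6618) = 92.2425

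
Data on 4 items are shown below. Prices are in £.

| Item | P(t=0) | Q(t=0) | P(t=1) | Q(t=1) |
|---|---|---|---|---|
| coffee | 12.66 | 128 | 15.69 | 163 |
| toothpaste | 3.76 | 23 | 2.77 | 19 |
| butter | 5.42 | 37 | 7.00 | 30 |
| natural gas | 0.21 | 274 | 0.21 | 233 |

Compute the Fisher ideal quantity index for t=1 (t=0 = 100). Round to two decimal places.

Laspeyres component (base-period weights):
ΣP(t=0)Q(t=1) = 12.66×163 + 3.76×19 + 5.42×30 + 0.21×233 = 2063.58 + 71.44 + 162.6 + 48.93 = 2346.55
ΣP(t=0)Q(t=0) = 12.66×128 + 3.76×23 + 5.42×37 + 0.21×274 = 1620.48 + 86.48 + 200.54 + 57.54 = 1965.04
L = 2346.55 / 1965.04 × 100 = 119.4149
Paasche component (current-period weights):
ΣP(t=1)Q(t=1) = 15.69×163 + 2.77×19 + 7.00×30 + 0.21×233 = 2557.47 + 52.63 + 210 + 48.93 = 2869.03
ΣP(t=1)Q(t=0) = 15.69×128 + 2.77×23 + 7.00×37 + 0.21×274 = 2008.32 + 63.71 + 259 + 57.54 = 2388.57
P = 2869.03 / 2388.57 × 100 = 120.1150
Fisher = √(L × P) = √(119.4149 × 120.1150) = 119.7644

119.76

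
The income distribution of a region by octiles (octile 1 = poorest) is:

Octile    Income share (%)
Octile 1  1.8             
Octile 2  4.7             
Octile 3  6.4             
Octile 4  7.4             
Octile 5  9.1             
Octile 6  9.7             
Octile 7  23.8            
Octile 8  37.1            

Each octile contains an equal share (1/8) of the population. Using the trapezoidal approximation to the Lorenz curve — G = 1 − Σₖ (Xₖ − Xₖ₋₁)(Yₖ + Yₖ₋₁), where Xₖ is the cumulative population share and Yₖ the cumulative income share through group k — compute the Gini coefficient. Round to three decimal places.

0.443

Cumulative income shares Yₖ: 0.0180, 0.0650, 0.1290, 0.2030, 0.2940, 0.3910, 0.6290, 1.0000
Σ (Xₖ−Xₖ₋₁)(Yₖ+Yₖ₋₁) = (1/8)(0.0180+0.0000) + (1/8)(0.0650+0.0180) + (1/8)(0.1290+0.0650) + (1/8)(0.2030+0.1290) + (1/8)(0.2940+0.2030) + (1/8)(0.3910+0.2940) + (1/8)(0.6290+0.3910) + (1/8)(1.0000+0.6290)
  = 0.0023 + 0.0104 + 0.0243 + 0.0415 + 0.0621 + 0.0856 + 0.1275 + 0.2036 = 0.5573
G = 1 − 0.5573 = 0.4427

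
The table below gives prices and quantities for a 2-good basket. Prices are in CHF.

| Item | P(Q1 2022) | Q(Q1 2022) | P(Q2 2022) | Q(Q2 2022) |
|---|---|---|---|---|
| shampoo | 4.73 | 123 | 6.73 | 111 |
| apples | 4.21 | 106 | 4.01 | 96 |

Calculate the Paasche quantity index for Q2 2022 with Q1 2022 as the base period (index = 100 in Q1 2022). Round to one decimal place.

Paasche quantity index uses current-period prices as weights.
ΣP(Q2 2022)·Q(Q2 2022) = 6.73×111 + 4.01×96 = 747.03 + 384.96 = 1131.99
ΣP(Q2 2022)·Q(Q1 2022) = 6.73×123 + 4.01×106 = 827.79 + 425.06 = 1252.85
Index = 1131.99 / 1252.85 × 100 = 90.3532

90.4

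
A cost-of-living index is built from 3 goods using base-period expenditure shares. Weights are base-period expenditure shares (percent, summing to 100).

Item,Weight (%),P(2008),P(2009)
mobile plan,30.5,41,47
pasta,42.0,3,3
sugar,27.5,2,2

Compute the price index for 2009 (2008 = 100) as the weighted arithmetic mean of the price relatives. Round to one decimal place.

104.5

mobile plan: 30.5 × (47/41) = 30.5 × 1.146341 = 34.9634
pasta: 42.0 × (3/3) = 42.0 × 1.000000 = 42.0000
sugar: 27.5 × (2/2) = 27.5 × 1.000000 = 27.5000
Index = Σ wᵢ·(p₁ᵢ/p₀ᵢ) = 34.9634 + 42.0000 + 27.5000 = 104.4634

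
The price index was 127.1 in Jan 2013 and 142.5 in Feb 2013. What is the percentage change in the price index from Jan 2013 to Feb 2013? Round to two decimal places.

12.12%

Change = (142.5 − 127.1) / 127.1 × 100
       = 15.4 / 127.1 × 100 = 12.1164%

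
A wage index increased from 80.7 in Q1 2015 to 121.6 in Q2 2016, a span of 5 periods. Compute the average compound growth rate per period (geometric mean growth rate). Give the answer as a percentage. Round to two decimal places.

Growth factor = (121.6/80.7)^(1/5) = (1.506815)^(1/5) = 1.085455
Growth rate = 1.085455 − 1 = 0.085455 = 8.5455%

8.55%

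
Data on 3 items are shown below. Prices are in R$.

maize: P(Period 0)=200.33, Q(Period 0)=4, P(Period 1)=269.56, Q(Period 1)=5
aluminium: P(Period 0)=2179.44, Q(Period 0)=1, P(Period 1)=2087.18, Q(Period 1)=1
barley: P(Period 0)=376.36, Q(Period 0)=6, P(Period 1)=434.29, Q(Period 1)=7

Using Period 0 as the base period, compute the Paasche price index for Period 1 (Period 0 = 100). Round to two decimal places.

111.34

Paasche price index uses current-period quantities as weights.
ΣP(Period 1)·Q(Period 1) = 269.56×5 + 2087.18×1 + 434.29×7 = 1347.8 + 2087.18 + 3040.03 = 6475.01
ΣP(Period 0)·Q(Period 1) = 200.33×5 + 2179.44×1 + 376.36×7 = 1001.65 + 2179.44 + 2634.52 = 5815.61
Index = 6475.01 / 5815.61 × 100 = 111.3384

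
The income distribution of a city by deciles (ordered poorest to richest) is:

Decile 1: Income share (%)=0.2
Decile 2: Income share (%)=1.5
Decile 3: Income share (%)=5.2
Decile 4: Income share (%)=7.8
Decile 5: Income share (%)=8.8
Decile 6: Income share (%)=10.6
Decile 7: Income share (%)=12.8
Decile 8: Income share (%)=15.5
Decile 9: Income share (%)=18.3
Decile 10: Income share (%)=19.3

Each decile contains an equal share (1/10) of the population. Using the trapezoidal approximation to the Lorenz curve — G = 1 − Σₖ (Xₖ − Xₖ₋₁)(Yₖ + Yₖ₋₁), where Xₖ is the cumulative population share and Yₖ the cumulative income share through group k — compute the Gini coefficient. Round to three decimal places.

Cumulative income shares Yₖ: 0.0020, 0.0170, 0.0690, 0.1470, 0.2350, 0.3410, 0.4690, 0.6240, 0.8070, 1.0000
Σ (Xₖ−Xₖ₋₁)(Yₖ+Yₖ₋₁) = (1/10)(0.0020+0.0000) + (1/10)(0.0170+0.0020) + (1/10)(0.0690+0.0170) + (1/10)(0.1470+0.0690) + (1/10)(0.2350+0.1470) + (1/10)(0.3410+0.2350) + (1/10)(0.4690+0.3410) + (1/10)(0.6240+0.4690) + (1/10)(0.8070+0.6240) + (1/10)(1.0000+0.8070)
  = 0.0002 + 0.0019 + 0.0086 + 0.0216 + 0.0382 + 0.0576 + 0.0810 + 0.1093 + 0.1431 + 0.1807 = 0.6422
G = 1 − 0.6422 = 0.3578

0.358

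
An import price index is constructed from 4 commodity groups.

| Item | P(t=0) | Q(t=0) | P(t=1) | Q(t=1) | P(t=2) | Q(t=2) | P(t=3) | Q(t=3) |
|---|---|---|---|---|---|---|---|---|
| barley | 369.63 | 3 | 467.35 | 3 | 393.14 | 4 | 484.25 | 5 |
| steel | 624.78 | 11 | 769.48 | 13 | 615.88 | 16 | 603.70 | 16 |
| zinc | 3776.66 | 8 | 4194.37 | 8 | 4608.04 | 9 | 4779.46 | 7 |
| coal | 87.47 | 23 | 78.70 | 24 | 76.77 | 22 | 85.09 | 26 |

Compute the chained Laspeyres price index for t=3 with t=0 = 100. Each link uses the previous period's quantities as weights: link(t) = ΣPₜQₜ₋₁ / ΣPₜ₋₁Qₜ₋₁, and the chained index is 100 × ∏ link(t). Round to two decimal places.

119.00

Link t=0→t=1:
ΣP(t=1)Q(t=0) = 467.35×3 + 769.48×11 + 4194.37×8 + 78.70×23 = 1402.05 + 8464.28 + 33554.96 + 1810.1 = 45231.39
ΣP(t=0)Q(t=0) = 369.63×3 + 624.78×11 + 3776.66×8 + 87.47×23 = 1108.89 + 6872.58 + 30213.28 + 2011.81 = 40206.56
link = 45231.39/40206.56 = 1.124975
Link t=1→t=2:
ΣP(t=2)Q(t=1) = 393.14×3 + 615.88×13 + 4608.04×8 + 76.77×24 = 1179.42 + 8006.44 + 36864.32 + 1842.48 = 47892.66
ΣP(t=1)Q(t=1) = 467.35×3 + 769.48×13 + 4194.37×8 + 78.70×24 = 1402.05 + 10003.24 + 33554.96 + 1888.8 = 46849.05
link = 47892.66/46849.05 = 1.022276
Link t=2→t=3:
ΣP(t=3)Q(t=2) = 484.25×4 + 603.70×16 + 4779.46×9 + 85.09×22 = 1937 + 9659.2 + 43015.14 + 1871.98 = 56483.32
ΣP(t=2)Q(t=2) = 393.14×4 + 615.88×16 + 4608.04×9 + 76.77×22 = 1572.56 + 9854.08 + 41472.36 + 1688.94 = 54587.94
link = 56483.32/54587.94 = 1.034722
Chained index = 100 × 1.124975 × 1.022276 × 1.034722 = 118.9966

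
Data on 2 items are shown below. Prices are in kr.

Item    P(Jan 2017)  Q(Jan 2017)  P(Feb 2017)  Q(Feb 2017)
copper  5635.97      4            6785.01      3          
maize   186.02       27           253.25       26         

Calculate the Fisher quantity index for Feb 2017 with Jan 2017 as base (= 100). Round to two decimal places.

Laspeyres component (base-period weights):
ΣP(Jan 2017)Q(Feb 2017) = 5635.97×3 + 186.02×26 = 16907.91 + 4836.52 = 21744.43
ΣP(Jan 2017)Q(Jan 2017) = 5635.97×4 + 186.02×27 = 22543.88 + 5022.54 = 27566.42
L = 21744.43 / 27566.42 × 100 = 78.8801
Paasche component (current-period weights):
ΣP(Feb 2017)Q(Feb 2017) = 6785.01×3 + 253.25×26 = 20355.03 + 6584.5 = 26939.53
ΣP(Feb 2017)Q(Jan 2017) = 6785.01×4 + 253.25×27 = 27140.04 + 6837.75 = 33977.79
P = 26939.53 / 33977.79 × 100 = 79.2857
Fisher = √(L × P) = √(78.8801 × 79.2857) = 79.0827

79.08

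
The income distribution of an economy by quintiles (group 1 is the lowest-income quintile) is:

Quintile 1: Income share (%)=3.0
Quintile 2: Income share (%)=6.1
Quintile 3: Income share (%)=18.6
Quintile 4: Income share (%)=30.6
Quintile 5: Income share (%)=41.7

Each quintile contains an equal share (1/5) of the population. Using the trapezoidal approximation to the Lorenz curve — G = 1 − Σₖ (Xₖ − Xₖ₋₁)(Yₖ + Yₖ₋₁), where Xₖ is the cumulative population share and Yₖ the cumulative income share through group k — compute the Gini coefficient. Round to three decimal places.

Cumulative income shares Yₖ: 0.0300, 0.0910, 0.2770, 0.5830, 1.0000
Σ (Xₖ−Xₖ₋₁)(Yₖ+Yₖ₋₁) = (1/5)(0.0300+0.0000) + (1/5)(0.0910+0.0300) + (1/5)(0.2770+0.0910) + (1/5)(0.5830+0.2770) + (1/5)(1.0000+0.5830)
  = 0.0060 + 0.0242 + 0.0736 + 0.1720 + 0.3166 = 0.5924
G = 1 − 0.5924 = 0.4076

0.408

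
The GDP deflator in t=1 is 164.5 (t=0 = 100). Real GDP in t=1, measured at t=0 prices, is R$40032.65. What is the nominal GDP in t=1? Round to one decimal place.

65853.7

Nominal = Real × (Index/100) = 40032.65 × (164.5/100)
        = 40032.65 × 1.645 = 65853.7092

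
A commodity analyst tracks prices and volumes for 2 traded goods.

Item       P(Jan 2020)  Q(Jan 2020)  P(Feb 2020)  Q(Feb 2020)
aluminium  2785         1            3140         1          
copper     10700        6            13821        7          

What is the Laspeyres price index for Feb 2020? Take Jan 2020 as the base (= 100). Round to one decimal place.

128.5

Laspeyres price index uses base-period quantities as weights.
ΣP(Feb 2020)·Q(Jan 2020) = 3140×1 + 13821×6 = 3140 + 82926 = 86066
ΣP(Jan 2020)·Q(Jan 2020) = 2785×1 + 10700×6 = 2785 + 64200 = 66985
Index = 86066 / 66985 × 100 = 128.4855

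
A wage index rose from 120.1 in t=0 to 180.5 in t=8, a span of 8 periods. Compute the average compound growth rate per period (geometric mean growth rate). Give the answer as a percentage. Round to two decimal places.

Growth factor = (180.5/120.1)^(1/8) = (1.502914)^(1/8) = 1.052245
Growth rate = 1.052245 − 1 = 0.052245 = 5.2245%

5.22%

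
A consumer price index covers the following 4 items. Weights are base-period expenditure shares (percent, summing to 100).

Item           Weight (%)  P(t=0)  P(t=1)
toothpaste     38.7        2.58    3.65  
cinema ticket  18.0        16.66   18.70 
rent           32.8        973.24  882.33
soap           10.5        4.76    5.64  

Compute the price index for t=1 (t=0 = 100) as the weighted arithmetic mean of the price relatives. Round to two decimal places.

117.13

toothpaste: 38.7 × (3.65/2.58) = 38.7 × 1.414729 = 54.7500
cinema ticket: 18.0 × (18.70/16.66) = 18.0 × 1.122449 = 20.2041
rent: 32.8 × (882.33/973.24) = 32.8 × 0.906590 = 29.7362
soap: 10.5 × (5.64/4.76) = 10.5 × 1.184874 = 12.4412
Index = Σ wᵢ·(p₁ᵢ/p₀ᵢ) = 54.7500 + 20.2041 + 29.7362 + 12.4412 = 117.1314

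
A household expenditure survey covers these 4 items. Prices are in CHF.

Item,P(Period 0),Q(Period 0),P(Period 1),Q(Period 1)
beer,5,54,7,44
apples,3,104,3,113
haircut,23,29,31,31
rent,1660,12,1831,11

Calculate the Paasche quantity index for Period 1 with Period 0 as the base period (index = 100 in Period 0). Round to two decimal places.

92.31

Paasche quantity index uses current-period prices as weights.
ΣP(Period 1)·Q(Period 1) = 7×44 + 3×113 + 31×31 + 1831×11 = 308 + 339 + 961 + 20141 = 21749
ΣP(Period 1)·Q(Period 0) = 7×54 + 3×104 + 31×29 + 1831×12 = 378 + 312 + 899 + 21972 = 23561
Index = 21749 / 23561 × 100 = 92.3093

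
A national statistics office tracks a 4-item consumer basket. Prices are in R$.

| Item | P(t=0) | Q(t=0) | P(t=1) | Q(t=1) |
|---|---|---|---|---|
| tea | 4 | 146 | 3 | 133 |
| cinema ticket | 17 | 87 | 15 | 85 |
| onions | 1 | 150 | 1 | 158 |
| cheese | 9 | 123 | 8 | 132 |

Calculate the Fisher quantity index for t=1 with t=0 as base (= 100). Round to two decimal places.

100.24

Laspeyres component (base-period weights):
ΣP(t=0)Q(t=1) = 4×133 + 17×85 + 1×158 + 9×132 = 532 + 1445 + 158 + 1188 = 3323
ΣP(t=0)Q(t=0) = 4×146 + 17×87 + 1×150 + 9×123 = 584 + 1479 + 150 + 1107 = 3320
L = 3323 / 3320 × 100 = 100.0904
Paasche component (current-period weights):
ΣP(t=1)Q(t=1) = 3×133 + 15×85 + 1×158 + 8×132 = 399 + 1275 + 158 + 1056 = 2888
ΣP(t=1)Q(t=0) = 3×146 + 15×87 + 1×150 + 8×123 = 438 + 1305 + 150 + 984 = 2877
P = 2888 / 2877 × 100 = 100.3823
Fisher = √(L × P) = √(100.0904 × 100.3823) = 100.2362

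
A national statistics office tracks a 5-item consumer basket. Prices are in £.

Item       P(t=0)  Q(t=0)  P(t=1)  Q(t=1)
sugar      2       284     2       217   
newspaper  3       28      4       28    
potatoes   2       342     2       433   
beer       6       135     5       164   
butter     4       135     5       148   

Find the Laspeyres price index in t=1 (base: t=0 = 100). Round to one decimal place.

101.0

Laspeyres price index uses base-period quantities as weights.
ΣP(t=1)·Q(t=0) = 2×284 + 4×28 + 2×342 + 5×135 + 5×135 = 568 + 112 + 684 + 675 + 675 = 2714
ΣP(t=0)·Q(t=0) = 2×284 + 3×28 + 2×342 + 6×135 + 4×135 = 568 + 84 + 684 + 810 + 540 = 2686
Index = 2714 / 2686 × 100 = 101.0424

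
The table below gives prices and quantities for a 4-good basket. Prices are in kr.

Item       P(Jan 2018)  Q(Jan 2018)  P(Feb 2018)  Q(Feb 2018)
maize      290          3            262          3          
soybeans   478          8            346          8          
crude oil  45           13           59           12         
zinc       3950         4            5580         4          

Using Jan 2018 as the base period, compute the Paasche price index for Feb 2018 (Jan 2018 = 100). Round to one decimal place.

Paasche price index uses current-period quantities as weights.
ΣP(Feb 2018)·Q(Feb 2018) = 262×3 + 346×8 + 59×12 + 5580×4 = 786 + 2768 + 708 + 22320 = 26582
ΣP(Jan 2018)·Q(Feb 2018) = 290×3 + 478×8 + 45×12 + 3950×4 = 870 + 3824 + 540 + 15800 = 21034
Index = 26582 / 21034 × 100 = 126.3763

126.4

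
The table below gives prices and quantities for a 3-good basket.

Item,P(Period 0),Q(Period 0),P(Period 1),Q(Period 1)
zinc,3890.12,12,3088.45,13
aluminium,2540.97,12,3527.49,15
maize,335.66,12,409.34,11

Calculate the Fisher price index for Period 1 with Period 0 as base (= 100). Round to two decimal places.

104.71

Laspeyres component (base-period weights):
ΣP(Period 1)Q(Period 0) = 3088.45×12 + 3527.49×12 + 409.34×12 = 37061.4 + 42329.88 + 4912.08 = 84303.36
ΣP(Period 0)Q(Period 0) = 3890.12×12 + 2540.97×12 + 335.66×12 = 46681.44 + 30491.64 + 4027.92 = 81201
L = 84303.36 / 81201 × 100 = 103.8206
Paasche component (current-period weights):
ΣP(Period 1)Q(Period 1) = 3088.45×13 + 3527.49×15 + 409.34×11 = 40149.85 + 52912.35 + 4502.74 = 97564.94
ΣP(Period 0)Q(Period 1) = 3890.12×13 + 2540.97×15 + 335.66×11 = 50571.56 + 38114.55 + 3692.26 = 92378.37
P = 97564.94 / 92378.37 × 100 = 105.6145
Fisher = √(L × P) = √(103.8206 × 105.6145) = 104.7137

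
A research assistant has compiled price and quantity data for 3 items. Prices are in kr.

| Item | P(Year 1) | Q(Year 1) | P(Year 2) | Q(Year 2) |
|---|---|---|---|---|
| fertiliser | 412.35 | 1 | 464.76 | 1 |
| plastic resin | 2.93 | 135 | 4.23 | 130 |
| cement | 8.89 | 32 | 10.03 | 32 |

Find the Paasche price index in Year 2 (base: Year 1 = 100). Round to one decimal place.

Paasche price index uses current-period quantities as weights.
ΣP(Year 2)·Q(Year 2) = 464.76×1 + 4.23×130 + 10.03×32 = 464.76 + 549.9 + 320.96 = 1335.62
ΣP(Year 1)·Q(Year 2) = 412.35×1 + 2.93×130 + 8.89×32 = 412.35 + 380.9 + 284.48 = 1077.73
Index = 1335.62 / 1077.73 × 100 = 123.9290

123.9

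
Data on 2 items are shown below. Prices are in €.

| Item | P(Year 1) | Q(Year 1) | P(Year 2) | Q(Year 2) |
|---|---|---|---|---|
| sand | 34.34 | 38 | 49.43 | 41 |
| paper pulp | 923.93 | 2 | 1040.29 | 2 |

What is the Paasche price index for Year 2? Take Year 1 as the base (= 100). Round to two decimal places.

Paasche price index uses current-period quantities as weights.
ΣP(Year 2)·Q(Year 2) = 49.43×41 + 1040.29×2 = 2026.63 + 2080.58 = 4107.21
ΣP(Year 1)·Q(Year 2) = 34.34×41 + 923.93×2 = 1407.94 + 1847.86 = 3255.8
Index = 4107.21 / 3255.8 × 100 = 126.1506

126.15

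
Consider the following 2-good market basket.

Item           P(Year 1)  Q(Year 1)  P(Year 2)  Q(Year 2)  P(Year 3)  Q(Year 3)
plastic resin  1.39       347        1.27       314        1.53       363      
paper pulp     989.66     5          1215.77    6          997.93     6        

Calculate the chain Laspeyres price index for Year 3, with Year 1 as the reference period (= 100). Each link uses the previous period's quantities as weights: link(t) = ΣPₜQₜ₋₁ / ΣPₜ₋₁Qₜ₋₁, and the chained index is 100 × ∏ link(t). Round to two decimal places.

Link Year 1→Year 2:
ΣP(Year 2)Q(Year 1) = 1.27×347 + 1215.77×5 = 440.69 + 6078.85 = 6519.54
ΣP(Year 1)Q(Year 1) = 1.39×347 + 989.66×5 = 482.33 + 4948.3 = 5430.63
link = 6519.54/5430.63 = 1.200513
Link Year 2→Year 3:
ΣP(Year 3)Q(Year 2) = 1.53×314 + 997.93×6 = 480.42 + 5987.58 = 6468
ΣP(Year 2)Q(Year 2) = 1.27×314 + 1215.77×6 = 398.78 + 7294.62 = 7693.4
link = 6468/7693.4 = 0.840721
Chained index = 100 × 1.200513 × 0.840721 = 100.9296

100.93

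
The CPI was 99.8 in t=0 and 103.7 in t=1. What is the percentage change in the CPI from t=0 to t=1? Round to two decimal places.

3.91%

Change = (103.7 − 99.8) / 99.8 × 100
       = 3.9 / 99.8 × 100 = 3.9078%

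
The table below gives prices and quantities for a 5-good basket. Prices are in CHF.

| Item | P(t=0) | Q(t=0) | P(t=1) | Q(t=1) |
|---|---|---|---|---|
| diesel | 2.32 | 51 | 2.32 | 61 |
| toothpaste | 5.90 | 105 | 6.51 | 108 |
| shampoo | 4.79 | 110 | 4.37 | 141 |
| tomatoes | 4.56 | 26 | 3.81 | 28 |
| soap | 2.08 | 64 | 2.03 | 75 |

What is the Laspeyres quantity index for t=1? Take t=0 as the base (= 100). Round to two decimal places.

114.60

Laspeyres quantity index uses base-period prices as weights.
ΣP(t=0)·Q(t=1) = 2.32×61 + 5.90×108 + 4.79×141 + 4.56×28 + 2.08×75 = 141.52 + 637.2 + 675.39 + 127.68 + 156 = 1737.79
ΣP(t=0)·Q(t=0) = 2.32×51 + 5.90×105 + 4.79×110 + 4.56×26 + 2.08×64 = 118.32 + 619.5 + 526.9 + 118.56 + 133.12 = 1516.4
Index = 1737.79 / 1516.4 × 100 = 114.5997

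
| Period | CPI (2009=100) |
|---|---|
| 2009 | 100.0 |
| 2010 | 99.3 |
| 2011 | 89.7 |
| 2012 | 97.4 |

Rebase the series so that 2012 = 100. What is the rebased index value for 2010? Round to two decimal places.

101.95

Rebased(2010) = 99.3 / 97.4 × 100 = 101.9507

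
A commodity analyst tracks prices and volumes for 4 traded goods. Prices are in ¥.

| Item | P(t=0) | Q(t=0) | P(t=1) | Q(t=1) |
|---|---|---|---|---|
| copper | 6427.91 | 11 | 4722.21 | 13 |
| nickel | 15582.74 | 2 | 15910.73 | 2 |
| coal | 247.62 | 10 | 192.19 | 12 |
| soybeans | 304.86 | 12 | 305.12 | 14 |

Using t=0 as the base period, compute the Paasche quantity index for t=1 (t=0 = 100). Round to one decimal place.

Paasche quantity index uses current-period prices as weights.
ΣP(t=1)·Q(t=1) = 4722.21×13 + 15910.73×2 + 192.19×12 + 305.12×14 = 61388.73 + 31821.46 + 2306.28 + 4271.68 = 99788.15
ΣP(t=1)·Q(t=0) = 4722.21×11 + 15910.73×2 + 192.19×10 + 305.12×12 = 51944.31 + 31821.46 + 1921.9 + 3661.44 = 89349.11
Index = 99788.15 / 89349.11 × 100 = 111.6834

111.7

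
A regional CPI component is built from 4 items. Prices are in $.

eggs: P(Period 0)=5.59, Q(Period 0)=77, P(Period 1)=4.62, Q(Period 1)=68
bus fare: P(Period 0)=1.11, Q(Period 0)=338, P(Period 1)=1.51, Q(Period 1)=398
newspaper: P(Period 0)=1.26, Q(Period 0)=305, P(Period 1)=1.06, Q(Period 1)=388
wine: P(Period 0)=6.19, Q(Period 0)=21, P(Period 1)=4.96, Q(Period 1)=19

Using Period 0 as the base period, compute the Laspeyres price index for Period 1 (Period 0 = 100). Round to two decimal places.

98.01

Laspeyres price index uses base-period quantities as weights.
ΣP(Period 1)·Q(Period 0) = 4.62×77 + 1.51×338 + 1.06×305 + 4.96×21 = 355.74 + 510.38 + 323.3 + 104.16 = 1293.58
ΣP(Period 0)·Q(Period 0) = 5.59×77 + 1.11×338 + 1.26×305 + 6.19×21 = 430.43 + 375.18 + 384.3 + 129.99 = 1319.9
Index = 1293.58 / 1319.9 × 100 = 98.0059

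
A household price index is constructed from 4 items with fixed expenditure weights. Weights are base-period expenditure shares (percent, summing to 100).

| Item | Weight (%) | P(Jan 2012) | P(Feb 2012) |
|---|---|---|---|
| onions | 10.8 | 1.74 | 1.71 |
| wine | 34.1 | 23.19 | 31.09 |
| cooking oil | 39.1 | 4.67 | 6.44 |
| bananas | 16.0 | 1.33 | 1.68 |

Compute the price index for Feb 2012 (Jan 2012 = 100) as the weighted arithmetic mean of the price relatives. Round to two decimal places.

onions: 10.8 × (1.71/1.74) = 10.8 × 0.982759 = 10.6138
wine: 34.1 × (31.09/23.19) = 34.1 × 1.340664 = 45.7166
cooking oil: 39.1 × (6.44/4.67) = 39.1 × 1.379015 = 53.9195
bananas: 16.0 × (1.68/1.33) = 16.0 × 1.263158 = 20.2105
Index = Σ wᵢ·(p₁ᵢ/p₀ᵢ) = 10.6138 + 45.7166 + 53.9195 + 20.2105 = 130.4605

130.46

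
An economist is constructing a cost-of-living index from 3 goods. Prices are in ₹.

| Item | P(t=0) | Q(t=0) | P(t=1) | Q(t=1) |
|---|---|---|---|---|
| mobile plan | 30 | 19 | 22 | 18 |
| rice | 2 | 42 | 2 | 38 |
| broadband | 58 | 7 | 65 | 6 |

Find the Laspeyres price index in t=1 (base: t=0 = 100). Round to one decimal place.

Laspeyres price index uses base-period quantities as weights.
ΣP(t=1)·Q(t=0) = 22×19 + 2×42 + 65×7 = 418 + 84 + 455 = 957
ΣP(t=0)·Q(t=0) = 30×19 + 2×42 + 58×7 = 570 + 84 + 406 = 1060
Index = 957 / 1060 × 100 = 90.2830

90.3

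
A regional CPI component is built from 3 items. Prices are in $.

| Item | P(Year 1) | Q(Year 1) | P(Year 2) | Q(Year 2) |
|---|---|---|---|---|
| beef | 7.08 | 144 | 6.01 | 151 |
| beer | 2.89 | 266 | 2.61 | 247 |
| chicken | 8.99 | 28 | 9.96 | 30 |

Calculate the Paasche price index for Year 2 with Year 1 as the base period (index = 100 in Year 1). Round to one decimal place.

90.2

Paasche price index uses current-period quantities as weights.
ΣP(Year 2)·Q(Year 2) = 6.01×151 + 2.61×247 + 9.96×30 = 907.51 + 644.67 + 298.8 = 1850.98
ΣP(Year 1)·Q(Year 2) = 7.08×151 + 2.89×247 + 8.99×30 = 1069.08 + 713.83 + 269.7 = 2052.61
Index = 1850.98 / 2052.61 × 100 = 90.1769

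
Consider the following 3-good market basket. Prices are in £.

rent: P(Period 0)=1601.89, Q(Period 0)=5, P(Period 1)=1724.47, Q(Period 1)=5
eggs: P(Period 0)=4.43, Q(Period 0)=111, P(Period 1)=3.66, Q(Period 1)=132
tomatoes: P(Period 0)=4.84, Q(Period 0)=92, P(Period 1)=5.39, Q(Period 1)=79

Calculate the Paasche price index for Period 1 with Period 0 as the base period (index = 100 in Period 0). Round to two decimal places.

106.18

Paasche price index uses current-period quantities as weights.
ΣP(Period 1)·Q(Period 1) = 1724.47×5 + 3.66×132 + 5.39×79 = 8622.35 + 483.12 + 425.81 = 9531.28
ΣP(Period 0)·Q(Period 1) = 1601.89×5 + 4.43×132 + 4.84×79 = 8009.45 + 584.76 + 382.36 = 8976.57
Index = 9531.28 / 8976.57 × 100 = 106.1795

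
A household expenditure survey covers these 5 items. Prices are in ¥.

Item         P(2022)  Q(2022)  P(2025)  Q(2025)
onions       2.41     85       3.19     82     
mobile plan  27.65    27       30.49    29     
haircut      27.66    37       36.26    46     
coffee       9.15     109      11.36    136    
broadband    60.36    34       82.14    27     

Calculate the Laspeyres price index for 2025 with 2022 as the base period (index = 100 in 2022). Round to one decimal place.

Laspeyres price index uses base-period quantities as weights.
ΣP(2025)·Q(2022) = 3.19×85 + 30.49×27 + 36.26×37 + 11.36×109 + 82.14×34 = 271.15 + 823.23 + 1341.62 + 1238.24 + 2792.76 = 6467
ΣP(2022)·Q(2022) = 2.41×85 + 27.65×27 + 27.66×37 + 9.15×109 + 60.36×34 = 204.85 + 746.55 + 1023.42 + 997.35 + 2052.24 = 5024.41
Index = 6467 / 5024.41 × 100 = 128.7116

128.7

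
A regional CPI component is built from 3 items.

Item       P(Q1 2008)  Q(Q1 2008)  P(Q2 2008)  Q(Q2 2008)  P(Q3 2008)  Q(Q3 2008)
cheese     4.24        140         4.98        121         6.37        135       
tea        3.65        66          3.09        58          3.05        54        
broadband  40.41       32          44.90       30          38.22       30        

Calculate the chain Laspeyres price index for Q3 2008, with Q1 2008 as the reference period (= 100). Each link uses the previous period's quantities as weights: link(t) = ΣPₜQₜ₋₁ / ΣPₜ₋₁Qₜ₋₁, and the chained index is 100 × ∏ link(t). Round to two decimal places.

Link Q1 2008→Q2 2008:
ΣP(Q2 2008)Q(Q1 2008) = 4.98×140 + 3.09×66 + 44.90×32 = 697.2 + 203.94 + 1436.8 = 2337.94
ΣP(Q1 2008)Q(Q1 2008) = 4.24×140 + 3.65×66 + 40.41×32 = 593.6 + 240.9 + 1293.12 = 2127.62
link = 2337.94/2127.62 = 1.098852
Link Q2 2008→Q3 2008:
ΣP(Q3 2008)Q(Q2 2008) = 6.37×121 + 3.05×58 + 38.22×30 = 770.77 + 176.9 + 1146.6 = 2094.27
ΣP(Q2 2008)Q(Q2 2008) = 4.98×121 + 3.09×58 + 44.90×30 = 602.58 + 179.22 + 1347 = 2128.8
link = 2094.27/2128.8 = 0.983780
Chained index = 100 × 1.098852 × 0.983780 = 108.1028

108.10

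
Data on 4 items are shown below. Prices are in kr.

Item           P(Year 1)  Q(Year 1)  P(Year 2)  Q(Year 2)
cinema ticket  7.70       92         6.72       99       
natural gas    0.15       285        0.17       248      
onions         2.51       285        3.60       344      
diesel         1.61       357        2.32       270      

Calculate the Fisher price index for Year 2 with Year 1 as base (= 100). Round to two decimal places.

Laspeyres component (base-period weights):
ΣP(Year 2)Q(Year 1) = 6.72×92 + 0.17×285 + 3.60×285 + 2.32×357 = 618.24 + 48.45 + 1026 + 828.24 = 2520.93
ΣP(Year 1)Q(Year 1) = 7.70×92 + 0.15×285 + 2.51×285 + 1.61×357 = 708.4 + 42.75 + 715.35 + 574.77 = 2041.27
L = 2520.93 / 2041.27 × 100 = 123.4981
Paasche component (current-period weights):
ΣP(Year 2)Q(Year 2) = 6.72×99 + 0.17×248 + 3.60×344 + 2.32×270 = 665.28 + 42.16 + 1238.4 + 626.4 = 2572.24
ΣP(Year 1)Q(Year 2) = 7.70×99 + 0.15×248 + 2.51×344 + 1.61×270 = 762.3 + 37.2 + 863.44 + 434.7 = 2097.64
P = 2572.24 / 2097.64 × 100 = 122.6254
Fisher = √(L × P) = √(123.4981 × 122.6254) = 123.0610

123.06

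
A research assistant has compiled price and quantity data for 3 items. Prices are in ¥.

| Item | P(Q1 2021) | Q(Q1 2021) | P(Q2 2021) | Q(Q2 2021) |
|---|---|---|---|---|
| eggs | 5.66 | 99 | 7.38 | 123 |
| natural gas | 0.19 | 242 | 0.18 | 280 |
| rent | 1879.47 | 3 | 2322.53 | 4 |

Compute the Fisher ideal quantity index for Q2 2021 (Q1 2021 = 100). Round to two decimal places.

Laspeyres component (base-period weights):
ΣP(Q1 2021)Q(Q2 2021) = 5.66×123 + 0.19×280 + 1879.47×4 = 696.18 + 53.2 + 7517.88 = 8267.26
ΣP(Q1 2021)Q(Q1 2021) = 5.66×99 + 0.19×242 + 1879.47×3 = 560.34 + 45.98 + 5638.41 = 6244.73
L = 8267.26 / 6244.73 × 100 = 132.3878
Paasche component (current-period weights):
ΣP(Q2 2021)Q(Q2 2021) = 7.38×123 + 0.18×280 + 2322.53×4 = 907.74 + 50.4 + 9290.12 = 10248.26
ΣP(Q2 2021)Q(Q1 2021) = 7.38×99 + 0.18×242 + 2322.53×3 = 730.62 + 43.56 + 6967.59 = 7741.77
P = 10248.26 / 7741.77 × 100 = 132.3762
Fisher = √(L × P) = √(132.3878 × 132.3762) = 132.3820

132.38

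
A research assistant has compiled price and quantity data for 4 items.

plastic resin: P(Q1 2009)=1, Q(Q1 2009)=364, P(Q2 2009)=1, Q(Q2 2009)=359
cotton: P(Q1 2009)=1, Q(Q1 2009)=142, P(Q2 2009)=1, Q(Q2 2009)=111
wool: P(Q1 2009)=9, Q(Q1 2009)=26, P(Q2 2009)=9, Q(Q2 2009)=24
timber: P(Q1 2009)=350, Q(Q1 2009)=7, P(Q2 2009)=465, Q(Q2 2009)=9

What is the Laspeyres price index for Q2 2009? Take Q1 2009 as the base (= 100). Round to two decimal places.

Laspeyres price index uses base-period quantities as weights.
ΣP(Q2 2009)·Q(Q1 2009) = 1×364 + 1×142 + 9×26 + 465×7 = 364 + 142 + 234 + 3255 = 3995
ΣP(Q1 2009)·Q(Q1 2009) = 1×364 + 1×142 + 9×26 + 350×7 = 364 + 142 + 234 + 2450 = 3190
Index = 3995 / 3190 × 100 = 125.2351

125.24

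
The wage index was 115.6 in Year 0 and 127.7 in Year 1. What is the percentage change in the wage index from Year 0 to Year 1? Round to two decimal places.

Change = (127.7 − 115.6) / 115.6 × 100
       = 12.1 / 115.6 × 100 = 10.4671%

10.47%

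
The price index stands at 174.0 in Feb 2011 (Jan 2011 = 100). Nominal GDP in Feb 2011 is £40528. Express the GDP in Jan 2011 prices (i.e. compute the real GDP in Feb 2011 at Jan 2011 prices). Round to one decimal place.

23292.0

Real = Nominal ÷ (Index/100) = 40528 ÷ (174.0/100)
     = 40528 ÷ 1.740 = 23291.9540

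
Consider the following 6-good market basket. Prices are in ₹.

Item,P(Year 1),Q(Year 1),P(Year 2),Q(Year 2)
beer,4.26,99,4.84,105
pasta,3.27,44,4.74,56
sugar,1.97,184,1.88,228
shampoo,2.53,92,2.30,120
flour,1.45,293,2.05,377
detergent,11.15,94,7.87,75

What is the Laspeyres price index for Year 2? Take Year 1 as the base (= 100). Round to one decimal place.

98.2

Laspeyres price index uses base-period quantities as weights.
ΣP(Year 2)·Q(Year 1) = 4.84×99 + 4.74×44 + 1.88×184 + 2.30×92 + 2.05×293 + 7.87×94 = 479.16 + 208.56 + 345.92 + 211.6 + 600.65 + 739.78 = 2585.67
ΣP(Year 1)·Q(Year 1) = 4.26×99 + 3.27×44 + 1.97×184 + 2.53×92 + 1.45×293 + 11.15×94 = 421.74 + 143.88 + 362.48 + 232.76 + 424.85 + 1048.1 = 2633.81
Index = 2585.67 / 2633.81 × 100 = 98.1722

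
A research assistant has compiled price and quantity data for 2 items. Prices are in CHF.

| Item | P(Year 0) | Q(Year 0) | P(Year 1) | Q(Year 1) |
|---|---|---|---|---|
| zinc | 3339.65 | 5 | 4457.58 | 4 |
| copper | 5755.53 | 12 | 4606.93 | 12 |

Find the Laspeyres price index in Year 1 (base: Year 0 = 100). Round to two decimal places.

90.45

Laspeyres price index uses base-period quantities as weights.
ΣP(Year 1)·Q(Year 0) = 4457.58×5 + 4606.93×12 = 22287.9 + 55283.16 = 77571.06
ΣP(Year 0)·Q(Year 0) = 3339.65×5 + 5755.53×12 = 16698.25 + 69066.36 = 85764.61
Index = 77571.06 / 85764.61 × 100 = 90.4465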